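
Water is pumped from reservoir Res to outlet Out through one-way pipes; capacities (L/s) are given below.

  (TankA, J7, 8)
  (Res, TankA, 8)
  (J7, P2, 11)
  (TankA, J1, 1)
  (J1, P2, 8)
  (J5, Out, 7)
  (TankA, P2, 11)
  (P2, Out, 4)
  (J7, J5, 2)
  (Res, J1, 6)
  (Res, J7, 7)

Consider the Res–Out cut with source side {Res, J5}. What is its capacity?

Edges leaving {Res, J5}: Res→J1 (6), Res→TankA (8), Res→J7 (7), J5→Out (7).
Cut capacity = 6 + 8 + 7 + 7 = 28.

28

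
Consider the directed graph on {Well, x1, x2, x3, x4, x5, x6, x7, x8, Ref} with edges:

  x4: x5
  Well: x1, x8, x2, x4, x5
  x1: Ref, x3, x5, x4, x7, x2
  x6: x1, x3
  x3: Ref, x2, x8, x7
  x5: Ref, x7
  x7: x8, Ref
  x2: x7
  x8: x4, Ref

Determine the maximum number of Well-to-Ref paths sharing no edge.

4

Assign every edge capacity 1; by Menger, the answer equals the max flow.
Path Well→x1→Ref (+1); total 1.
Path Well→x5→Ref (+1); total 2.
Path Well→x8→Ref (+1); total 3.
Path Well→x2→x7→Ref (+1); total 4.
No residual Well→Ref path; max flow = 4.
Certifying cut of size 4: {Well→x1, x5→Ref, x7→Ref, x8→Ref}.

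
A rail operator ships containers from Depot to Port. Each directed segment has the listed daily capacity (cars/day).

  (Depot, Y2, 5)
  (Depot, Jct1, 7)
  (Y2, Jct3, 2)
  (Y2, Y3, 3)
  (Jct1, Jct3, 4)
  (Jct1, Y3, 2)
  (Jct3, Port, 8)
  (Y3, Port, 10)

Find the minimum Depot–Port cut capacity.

Augment Depot→Y2→Jct3→Port: bottleneck 2, flow now 2.
Augment Depot→Y2→Y3→Port: bottleneck 3, flow now 5.
Augment Depot→Jct1→Jct3→Port: bottleneck 4, flow now 9.
Augment Depot→Jct1→Y3→Port: bottleneck 2, flow now 11.
No augmenting path remains; maximum flow = 11.
By max-flow min-cut, the minimum cut capacity equals the max flow.
In the residual graph, reachable from Depot: {Depot, Jct1}.
Min-cut edges: Depot→Y2 (5), Jct1→Jct3 (4), Jct1→Y3 (2); capacity 5 + 4 + 2 = 11.

11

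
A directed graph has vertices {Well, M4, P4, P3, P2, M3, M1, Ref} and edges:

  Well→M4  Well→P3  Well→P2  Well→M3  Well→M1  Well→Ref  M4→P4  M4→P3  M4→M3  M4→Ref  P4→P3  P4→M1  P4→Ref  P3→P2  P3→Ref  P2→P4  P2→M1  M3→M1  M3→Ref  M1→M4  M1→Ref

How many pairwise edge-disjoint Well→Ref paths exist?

Assign every edge capacity 1; by Menger, the answer equals the max flow.
Path Well→Ref (+1); total 1.
Path Well→M4→Ref (+1); total 2.
Path Well→P3→Ref (+1); total 3.
Path Well→M3→Ref (+1); total 4.
Path Well→M1→Ref (+1); total 5.
Path Well→P2→P4→Ref (+1); total 6.
No residual Well→Ref path; max flow = 6.
Certifying cut of size 6: {Well→M1, Well→M3, Well→M4, Well→P2, Well→P3, Well→Ref}.

6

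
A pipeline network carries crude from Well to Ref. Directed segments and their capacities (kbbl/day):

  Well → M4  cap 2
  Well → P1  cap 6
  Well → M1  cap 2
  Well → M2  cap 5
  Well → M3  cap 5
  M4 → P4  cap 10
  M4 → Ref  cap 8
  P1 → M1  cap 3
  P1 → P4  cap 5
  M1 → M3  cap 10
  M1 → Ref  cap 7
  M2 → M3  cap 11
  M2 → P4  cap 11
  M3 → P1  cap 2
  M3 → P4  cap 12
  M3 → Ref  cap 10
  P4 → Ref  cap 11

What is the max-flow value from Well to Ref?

Augment Well→M4→Ref: bottleneck 2, flow now 2.
Augment Well→M1→Ref: bottleneck 2, flow now 4.
Augment Well→M3→Ref: bottleneck 5, flow now 9.
Augment Well→P1→M1→Ref: bottleneck 3, flow now 12.
Augment Well→P1→P4→Ref: bottleneck 3, flow now 15.
Augment Well→M2→M3→Ref: bottleneck 5, flow now 20.
No augmenting path remains; maximum flow = 20.
In the residual graph, reachable from Well: {Well}.
Min-cut edges: Well→M4 (2), Well→P1 (6), Well→M1 (2), Well→M2 (5), Well→M3 (5); capacity 2 + 6 + 2 + 5 + 5 = 20.
This cut is saturated, so no flow can exceed 20.

20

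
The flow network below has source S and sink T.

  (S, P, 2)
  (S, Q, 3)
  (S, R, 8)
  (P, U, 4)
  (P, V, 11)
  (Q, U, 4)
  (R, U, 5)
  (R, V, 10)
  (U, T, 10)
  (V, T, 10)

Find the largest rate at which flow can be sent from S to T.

13

Augment S→P→U→T: bottleneck 2, flow now 2.
Augment S→Q→U→T: bottleneck 3, flow now 5.
Augment S→R→U→T: bottleneck 5, flow now 10.
Augment S→R→V→T: bottleneck 3, flow now 13.
No augmenting path remains; maximum flow = 13.
In the residual graph, reachable from S: {S}.
Min-cut edges: S→P (2), S→Q (3), S→R (8); capacity 2 + 3 + 8 = 13.
This cut is saturated, so no flow can exceed 13.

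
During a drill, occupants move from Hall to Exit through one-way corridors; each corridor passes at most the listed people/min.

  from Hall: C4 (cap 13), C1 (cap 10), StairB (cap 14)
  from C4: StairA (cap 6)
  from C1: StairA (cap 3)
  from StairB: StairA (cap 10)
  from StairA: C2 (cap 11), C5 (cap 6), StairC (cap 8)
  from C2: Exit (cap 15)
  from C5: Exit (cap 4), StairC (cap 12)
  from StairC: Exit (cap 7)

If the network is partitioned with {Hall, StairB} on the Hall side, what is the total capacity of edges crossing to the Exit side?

33

Edges leaving {Hall, StairB}: Hall→C4 (13), Hall→C1 (10), StairB→StairA (10).
Cut capacity = 13 + 10 + 10 = 33.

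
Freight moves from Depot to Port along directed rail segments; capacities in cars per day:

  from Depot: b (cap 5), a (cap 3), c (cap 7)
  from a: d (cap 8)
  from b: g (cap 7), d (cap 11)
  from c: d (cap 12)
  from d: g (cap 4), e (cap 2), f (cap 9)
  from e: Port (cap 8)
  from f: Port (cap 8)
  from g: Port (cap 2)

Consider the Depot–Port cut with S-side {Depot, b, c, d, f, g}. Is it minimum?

No — its capacity is 15, but the minimum cut has capacity 12.

Given cut capacity: 3 + 2 + 8 + 2 = 15.
Augment Depot→b→g→Port: bottleneck 2, flow now 2.
Augment Depot→a→d→e→Port: bottleneck 2, flow now 4.
Augment Depot→a→d→f→Port: bottleneck 1, flow now 5.
Augment Depot→b→d→f→Port: bottleneck 3, flow now 8.
Augment Depot→c→d→f→Port: bottleneck 4, flow now 12.
No augmenting path remains; maximum flow = 12.
In the residual graph, reachable from Depot: {Depot, a, b, c, d, f, g}.
Min-cut edges: d→e (2), f→Port (8), g→Port (2); capacity 2 + 8 + 2 = 12.
Cut capacity 15 exceeds the max flow 12, so it is not minimum.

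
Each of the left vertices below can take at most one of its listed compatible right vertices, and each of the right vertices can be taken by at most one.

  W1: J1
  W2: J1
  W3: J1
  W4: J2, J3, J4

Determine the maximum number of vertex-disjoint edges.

2

Unit-capacity flow: source→left, listed edges, right→sink; max matching = max flow.
Augmenting path W1→J1 (+1); matched 1.
Augmenting path W4→J2 (+1); matched 2.
No augmenting path remains; maximum matching = 2.
König certificate: {W4, J1} is a vertex cover of size 2 (every listed pair touches it), so no matching can be larger.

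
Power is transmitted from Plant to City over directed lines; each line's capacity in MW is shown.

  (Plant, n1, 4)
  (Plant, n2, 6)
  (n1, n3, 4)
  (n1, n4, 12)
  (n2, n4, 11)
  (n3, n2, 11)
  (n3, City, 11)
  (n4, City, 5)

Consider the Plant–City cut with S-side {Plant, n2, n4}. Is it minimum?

Yes — it is a minimum cut (capacity 9).

Given cut capacity: 4 + 5 = 9.
Augment Plant→n1→n3→City: bottleneck 4, flow now 4.
Augment Plant→n2→n4→City: bottleneck 5, flow now 9.
No augmenting path remains; maximum flow = 9.
Cut capacity 9 equals the max flow, so it is a minimum cut.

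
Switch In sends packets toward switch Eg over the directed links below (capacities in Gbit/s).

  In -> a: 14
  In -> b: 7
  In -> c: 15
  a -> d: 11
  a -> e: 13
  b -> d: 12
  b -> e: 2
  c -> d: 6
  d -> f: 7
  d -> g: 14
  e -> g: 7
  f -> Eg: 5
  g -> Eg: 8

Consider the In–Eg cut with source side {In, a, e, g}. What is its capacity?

Edges leaving {In, a, e, g}: In→b (7), In→c (15), a→d (11), g→Eg (8).
Cut capacity = 7 + 15 + 11 + 8 = 41.

41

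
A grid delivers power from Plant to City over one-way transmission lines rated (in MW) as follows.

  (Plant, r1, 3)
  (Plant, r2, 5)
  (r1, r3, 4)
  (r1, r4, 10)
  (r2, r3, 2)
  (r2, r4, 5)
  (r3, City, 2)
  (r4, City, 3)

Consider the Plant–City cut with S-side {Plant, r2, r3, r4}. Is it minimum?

Given cut capacity: 3 + 2 + 3 = 8.
Augment Plant→r1→r3→City: bottleneck 2, flow now 2.
Augment Plant→r1→r4→City: bottleneck 1, flow now 3.
Augment Plant→r2→r4→City: bottleneck 2, flow now 5.
No augmenting path remains; maximum flow = 5.
In the residual graph, reachable from Plant: {Plant, r1, r2, r3, r4}.
Min-cut edges: r3→City (2), r4→City (3); capacity 2 + 3 = 5.
Cut capacity 8 exceeds the max flow 5, so it is not minimum.

No — its capacity is 8, but the minimum cut has capacity 5.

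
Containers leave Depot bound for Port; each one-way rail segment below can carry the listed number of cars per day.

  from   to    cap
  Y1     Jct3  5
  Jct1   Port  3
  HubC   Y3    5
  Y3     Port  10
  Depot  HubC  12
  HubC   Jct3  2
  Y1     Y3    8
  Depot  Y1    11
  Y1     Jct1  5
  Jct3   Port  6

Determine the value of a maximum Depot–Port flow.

Augment Depot→Y1→Y3→Port: bottleneck 8, flow now 8.
Augment Depot→Y1→Jct1→Port: bottleneck 3, flow now 11.
Augment Depot→HubC→Y3→Port: bottleneck 2, flow now 13.
Augment Depot→HubC→Jct3→Port: bottleneck 2, flow now 15.
Augment Depot→HubC→Y3→Y1→Jct3→Port: bottleneck 3, flow now 18. (uses reverse residual edge)
No augmenting path remains; maximum flow = 18.
In the residual graph, reachable from Depot: {Depot, HubC}.
Min-cut edges: Depot→Y1 (11), HubC→Y3 (5), HubC→Jct3 (2); capacity 11 + 5 + 2 = 18.
This cut is saturated, so no flow can exceed 18.

18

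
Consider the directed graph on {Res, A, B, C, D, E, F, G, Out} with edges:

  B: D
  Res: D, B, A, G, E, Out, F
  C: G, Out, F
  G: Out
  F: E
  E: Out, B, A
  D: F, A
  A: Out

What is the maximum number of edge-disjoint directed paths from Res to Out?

Assign every edge capacity 1; by Menger, the answer equals the max flow.
Path Res→Out (+1); total 1.
Path Res→A→Out (+1); total 2.
Path Res→E→Out (+1); total 3.
Path Res→G→Out (+1); total 4.
No residual Res→Out path; max flow = 4.
Certifying cut of size 4: {A→Out, E→Out, Res→G, Res→Out}.

4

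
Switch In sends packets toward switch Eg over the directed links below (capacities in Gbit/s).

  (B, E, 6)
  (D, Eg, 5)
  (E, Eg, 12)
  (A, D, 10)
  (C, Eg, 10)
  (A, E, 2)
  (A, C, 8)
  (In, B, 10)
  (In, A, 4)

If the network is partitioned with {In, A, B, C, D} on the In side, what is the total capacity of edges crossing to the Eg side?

Edges leaving {In, A, B, C, D}: A→E (2), B→E (6), C→Eg (10), D→Eg (5).
Cut capacity = 2 + 6 + 10 + 5 = 23.

23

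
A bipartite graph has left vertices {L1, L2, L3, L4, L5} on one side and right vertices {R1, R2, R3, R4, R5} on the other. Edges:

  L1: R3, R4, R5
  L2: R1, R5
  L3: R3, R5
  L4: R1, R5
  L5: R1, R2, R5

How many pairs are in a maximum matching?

Unit-capacity flow: source→left, listed edges, right→sink; max matching = max flow.
Augmenting path L1→R3 (+1); matched 1.
Augmenting path L2→R1 (+1); matched 2.
Augmenting path L3→R5 (+1); matched 3.
Augmenting path L5→R2 (+1); matched 4.
Augmenting path L4→R5→L3→R3→L1→R4 (+1); matched 5.
No augmenting path remains; maximum matching = 5.
König certificate: {L1, L2, L3, L4, L5} is a vertex cover of size 5 (every listed pair touches it), so no matching can be larger.

5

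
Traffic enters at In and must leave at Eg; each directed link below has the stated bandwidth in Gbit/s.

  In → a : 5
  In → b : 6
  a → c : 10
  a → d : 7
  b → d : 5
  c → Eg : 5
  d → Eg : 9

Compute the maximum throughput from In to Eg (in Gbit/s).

10

Augment In→a→c→Eg: bottleneck 5, flow now 5.
Augment In→b→d→Eg: bottleneck 5, flow now 10.
No augmenting path remains; maximum flow = 10.
In the residual graph, reachable from In: {In, b}.
Min-cut edges: In→a (5), b→d (5); capacity 5 + 5 = 10.
This cut is saturated, so no flow can exceed 10.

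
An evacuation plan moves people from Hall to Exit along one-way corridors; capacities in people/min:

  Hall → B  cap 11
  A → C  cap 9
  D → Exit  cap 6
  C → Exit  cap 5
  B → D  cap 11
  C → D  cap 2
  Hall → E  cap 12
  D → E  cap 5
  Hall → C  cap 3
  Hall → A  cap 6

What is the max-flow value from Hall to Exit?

11

Augment Hall→C→Exit: bottleneck 3, flow now 3.
Augment Hall→A→C→Exit: bottleneck 2, flow now 5.
Augment Hall→B→D→Exit: bottleneck 6, flow now 11.
No augmenting path remains; maximum flow = 11.
In the residual graph, reachable from Hall: {Hall, A, B, C, D, E}.
Min-cut edges: C→Exit (5), D→Exit (6); capacity 5 + 6 = 11.
This cut is saturated, so no flow can exceed 11.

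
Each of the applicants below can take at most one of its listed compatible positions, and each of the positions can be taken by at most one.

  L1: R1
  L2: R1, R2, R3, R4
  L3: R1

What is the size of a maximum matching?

2

Unit-capacity flow: source→left, listed edges, right→sink; max matching = max flow.
Augmenting path L1→R1 (+1); matched 1.
Augmenting path L2→R2 (+1); matched 2.
No augmenting path remains; maximum matching = 2.
König certificate: {L2, R1} is a vertex cover of size 2 (every listed pair touches it), so no matching can be larger.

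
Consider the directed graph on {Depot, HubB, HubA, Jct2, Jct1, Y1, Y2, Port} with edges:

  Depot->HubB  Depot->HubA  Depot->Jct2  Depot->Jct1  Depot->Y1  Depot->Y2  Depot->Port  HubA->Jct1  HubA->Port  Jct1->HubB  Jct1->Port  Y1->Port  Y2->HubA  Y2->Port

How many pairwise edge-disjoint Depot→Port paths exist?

Assign every edge capacity 1; by Menger, the answer equals the max flow.
Path Depot→Port (+1); total 1.
Path Depot→HubA→Port (+1); total 2.
Path Depot→Jct1→Port (+1); total 3.
Path Depot→Y1→Port (+1); total 4.
Path Depot→Y2→Port (+1); total 5.
No residual Depot→Port path; max flow = 5.
Certifying cut of size 5: {Depot→HubA, Depot→Jct1, Depot→Port, Depot→Y1, Depot→Y2}.

5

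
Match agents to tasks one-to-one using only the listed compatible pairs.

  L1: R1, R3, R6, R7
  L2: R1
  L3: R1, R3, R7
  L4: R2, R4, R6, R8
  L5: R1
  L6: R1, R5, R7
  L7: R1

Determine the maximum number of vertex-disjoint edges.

5

Unit-capacity flow: source→left, listed edges, right→sink; max matching = max flow.
Augmenting path L1→R1 (+1); matched 1.
Augmenting path L3→R3 (+1); matched 2.
Augmenting path L4→R2 (+1); matched 3.
Augmenting path L6→R5 (+1); matched 4.
Augmenting path L2→R1→L1→R6 (+1); matched 5.
No augmenting path remains; maximum matching = 5.
König certificate: {L1, L3, L4, L6, R1} is a vertex cover of size 5 (every listed pair touches it), so no matching can be larger.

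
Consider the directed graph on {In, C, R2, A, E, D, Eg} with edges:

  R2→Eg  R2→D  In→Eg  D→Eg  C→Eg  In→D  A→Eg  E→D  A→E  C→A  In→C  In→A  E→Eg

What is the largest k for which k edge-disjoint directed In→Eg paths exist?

Assign every edge capacity 1; by Menger, the answer equals the max flow.
Path In→Eg (+1); total 1.
Path In→C→Eg (+1); total 2.
Path In→A→Eg (+1); total 3.
Path In→D→Eg (+1); total 4.
No residual In→Eg path; max flow = 4.
Certifying cut of size 4: {In→A, In→C, In→D, In→Eg}.

4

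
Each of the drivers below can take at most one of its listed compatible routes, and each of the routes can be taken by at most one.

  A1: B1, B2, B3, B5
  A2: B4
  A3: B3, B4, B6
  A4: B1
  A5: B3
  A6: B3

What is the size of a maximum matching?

5

Unit-capacity flow: source→left, listed edges, right→sink; max matching = max flow.
Augmenting path A1→B1 (+1); matched 1.
Augmenting path A2→B4 (+1); matched 2.
Augmenting path A3→B3 (+1); matched 3.
Augmenting path A4→B1→A1→B2 (+1); matched 4.
Augmenting path A5→B3→A3→B6 (+1); matched 5.
No augmenting path remains; maximum matching = 5.
König certificate: {A1, A2, A3, A4, B3} is a vertex cover of size 5 (every listed pair touches it), so no matching can be larger.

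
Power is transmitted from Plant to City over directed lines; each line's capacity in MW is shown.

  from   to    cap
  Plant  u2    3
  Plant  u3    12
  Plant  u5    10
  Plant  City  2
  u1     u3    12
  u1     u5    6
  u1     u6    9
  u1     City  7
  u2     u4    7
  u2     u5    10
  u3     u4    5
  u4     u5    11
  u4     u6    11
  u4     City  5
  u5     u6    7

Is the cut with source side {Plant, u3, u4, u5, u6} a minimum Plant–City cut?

Given cut capacity: 3 + 2 + 5 = 10.
Augment Plant→City: bottleneck 2, flow now 2.
Augment Plant→u2→u4→City: bottleneck 3, flow now 5.
Augment Plant→u3→u4→City: bottleneck 2, flow now 7.
No augmenting path remains; maximum flow = 7.
In the residual graph, reachable from Plant: {Plant, u2, u3, u4, u5, u6}.
Min-cut edges: Plant→City (2), u4→City (5); capacity 2 + 5 = 7.
Cut capacity 10 exceeds the max flow 7, so it is not minimum.

No — its capacity is 10, but the minimum cut has capacity 7.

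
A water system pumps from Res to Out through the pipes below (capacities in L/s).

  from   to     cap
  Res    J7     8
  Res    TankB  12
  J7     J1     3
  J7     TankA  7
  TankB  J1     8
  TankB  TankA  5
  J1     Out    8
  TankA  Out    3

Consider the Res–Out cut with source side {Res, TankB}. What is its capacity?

21

Edges leaving {Res, TankB}: Res→J7 (8), TankB→J1 (8), TankB→TankA (5).
Cut capacity = 8 + 8 + 5 = 21.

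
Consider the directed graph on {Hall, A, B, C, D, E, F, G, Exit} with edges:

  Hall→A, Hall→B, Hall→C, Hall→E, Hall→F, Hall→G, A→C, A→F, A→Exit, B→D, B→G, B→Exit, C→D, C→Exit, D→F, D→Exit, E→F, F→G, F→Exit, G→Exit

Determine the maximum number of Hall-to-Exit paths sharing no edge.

5

Assign every edge capacity 1; by Menger, the answer equals the max flow.
Path Hall→A→Exit (+1); total 1.
Path Hall→B→Exit (+1); total 2.
Path Hall→C→Exit (+1); total 3.
Path Hall→F→Exit (+1); total 4.
Path Hall→G→Exit (+1); total 5.
No residual Hall→Exit path; max flow = 5.
Certifying cut of size 5: {F→Exit, G→Exit, Hall→A, Hall→B, Hall→C}.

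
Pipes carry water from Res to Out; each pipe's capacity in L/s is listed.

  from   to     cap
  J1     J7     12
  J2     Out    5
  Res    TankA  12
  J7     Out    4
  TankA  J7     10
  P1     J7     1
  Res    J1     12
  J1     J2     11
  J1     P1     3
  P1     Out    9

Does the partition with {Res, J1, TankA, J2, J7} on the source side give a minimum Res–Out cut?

Given cut capacity: 3 + 5 + 4 = 12.
Augment Res→J1→J2→Out: bottleneck 5, flow now 5.
Augment Res→J1→P1→Out: bottleneck 3, flow now 8.
Augment Res→J1→J7→Out: bottleneck 4, flow now 12.
No augmenting path remains; maximum flow = 12.
Cut capacity 12 equals the max flow, so it is a minimum cut.

Yes — it is a minimum cut (capacity 12).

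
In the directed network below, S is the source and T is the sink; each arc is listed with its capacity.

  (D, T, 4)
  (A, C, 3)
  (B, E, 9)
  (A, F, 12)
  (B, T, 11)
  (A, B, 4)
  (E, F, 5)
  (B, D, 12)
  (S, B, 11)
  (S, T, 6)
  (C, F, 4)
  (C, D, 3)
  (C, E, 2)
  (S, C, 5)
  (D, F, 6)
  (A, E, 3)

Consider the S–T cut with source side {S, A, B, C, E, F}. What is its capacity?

32

Edges leaving {S, A, B, C, E, F}: S→T (6), B→D (12), B→T (11), C→D (3).
Cut capacity = 6 + 12 + 11 + 3 = 32.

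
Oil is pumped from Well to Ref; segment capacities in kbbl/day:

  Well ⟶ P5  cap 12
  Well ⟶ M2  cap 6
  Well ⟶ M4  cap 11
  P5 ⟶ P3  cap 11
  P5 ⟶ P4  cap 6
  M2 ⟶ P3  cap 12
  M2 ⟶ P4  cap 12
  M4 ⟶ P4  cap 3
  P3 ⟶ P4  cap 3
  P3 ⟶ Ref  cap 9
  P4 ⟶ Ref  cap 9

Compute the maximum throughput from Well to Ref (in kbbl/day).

18

Augment Well→P5→P3→Ref: bottleneck 9, flow now 9.
Augment Well→P5→P4→Ref: bottleneck 3, flow now 12.
Augment Well→M2→P4→Ref: bottleneck 6, flow now 18.
No augmenting path remains; maximum flow = 18.
In the residual graph, reachable from Well: {Well, P5, M2, M4, P3, P4}.
Min-cut edges: P3→Ref (9), P4→Ref (9); capacity 9 + 9 = 18.
This cut is saturated, so no flow can exceed 18.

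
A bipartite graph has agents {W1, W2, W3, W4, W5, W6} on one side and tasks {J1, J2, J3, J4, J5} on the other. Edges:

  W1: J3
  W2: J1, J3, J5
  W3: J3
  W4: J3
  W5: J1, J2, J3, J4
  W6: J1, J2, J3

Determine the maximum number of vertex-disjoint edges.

4

Unit-capacity flow: source→left, listed edges, right→sink; max matching = max flow.
Augmenting path W1→J3 (+1); matched 1.
Augmenting path W2→J1 (+1); matched 2.
Augmenting path W5→J2 (+1); matched 3.
Augmenting path W6→J1→W2→J5 (+1); matched 4.
No augmenting path remains; maximum matching = 4.
König certificate: {W2, W5, W6, J3} is a vertex cover of size 4 (every listed pair touches it), so no matching can be larger.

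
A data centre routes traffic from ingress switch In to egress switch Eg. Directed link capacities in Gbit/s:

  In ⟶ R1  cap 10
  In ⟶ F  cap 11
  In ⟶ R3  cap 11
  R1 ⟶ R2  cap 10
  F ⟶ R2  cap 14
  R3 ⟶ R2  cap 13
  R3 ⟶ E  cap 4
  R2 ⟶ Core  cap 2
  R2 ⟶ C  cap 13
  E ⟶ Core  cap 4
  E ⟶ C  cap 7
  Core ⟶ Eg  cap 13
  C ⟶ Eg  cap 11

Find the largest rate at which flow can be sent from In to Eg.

Augment In→R1→R2→Core→Eg: bottleneck 2, flow now 2.
Augment In→R1→R2→C→Eg: bottleneck 8, flow now 10.
Augment In→F→R2→C→Eg: bottleneck 3, flow now 13.
Augment In→R3→E→Core→Eg: bottleneck 4, flow now 17.
No augmenting path remains; maximum flow = 17.
In the residual graph, reachable from In: {In, R1, F, R3, R2, C}.
Min-cut edges: R3→E (4), R2→Core (2), C→Eg (11); capacity 4 + 2 + 11 = 17.
This cut is saturated, so no flow can exceed 17.

17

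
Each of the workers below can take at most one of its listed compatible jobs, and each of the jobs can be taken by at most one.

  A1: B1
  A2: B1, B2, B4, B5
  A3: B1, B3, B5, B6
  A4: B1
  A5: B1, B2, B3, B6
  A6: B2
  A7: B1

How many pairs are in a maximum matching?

5

Unit-capacity flow: source→left, listed edges, right→sink; max matching = max flow.
Augmenting path A1→B1 (+1); matched 1.
Augmenting path A2→B2 (+1); matched 2.
Augmenting path A3→B3 (+1); matched 3.
Augmenting path A5→B6 (+1); matched 4.
Augmenting path A6→B2→A2→B4 (+1); matched 5.
No augmenting path remains; maximum matching = 5.
König certificate: {A2, A3, A5, A6, B1} is a vertex cover of size 5 (every listed pair touches it), so no matching can be larger.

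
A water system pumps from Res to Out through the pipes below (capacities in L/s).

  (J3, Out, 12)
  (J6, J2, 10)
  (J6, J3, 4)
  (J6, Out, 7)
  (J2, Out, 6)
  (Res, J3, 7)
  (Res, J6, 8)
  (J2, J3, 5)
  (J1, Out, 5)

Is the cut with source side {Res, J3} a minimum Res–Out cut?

No — its capacity is 20, but the minimum cut has capacity 15.

Given cut capacity: 8 + 12 = 20.
Augment Res→J6→Out: bottleneck 7, flow now 7.
Augment Res→J3→Out: bottleneck 7, flow now 14.
Augment Res→J6→J2→Out: bottleneck 1, flow now 15.
No augmenting path remains; maximum flow = 15.
In the residual graph, reachable from Res: {Res}.
Min-cut edges: Res→J6 (8), Res→J3 (7); capacity 8 + 7 = 15.
Cut capacity 20 exceeds the max flow 15, so it is not minimum.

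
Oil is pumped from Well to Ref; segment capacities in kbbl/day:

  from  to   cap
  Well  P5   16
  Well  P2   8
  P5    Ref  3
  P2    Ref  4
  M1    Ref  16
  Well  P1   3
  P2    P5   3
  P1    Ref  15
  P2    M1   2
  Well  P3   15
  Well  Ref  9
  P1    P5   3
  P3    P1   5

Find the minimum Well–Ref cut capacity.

26

Augment Well→Ref: bottleneck 9, flow now 9.
Augment Well→P2→Ref: bottleneck 4, flow now 13.
Augment Well→P1→Ref: bottleneck 3, flow now 16.
Augment Well→P5→Ref: bottleneck 3, flow now 19.
Augment Well→P2→M1→Ref: bottleneck 2, flow now 21.
Augment Well→P3→P1→Ref: bottleneck 5, flow now 26.
No augmenting path remains; maximum flow = 26.
By max-flow min-cut, the minimum cut capacity equals the max flow.
In the residual graph, reachable from Well: {Well, P2, P3, P5}.
Min-cut edges: Well→P1 (3), Well→Ref (9), P2→M1 (2), P2→Ref (4), P3→P1 (5), P5→Ref (3); capacity 3 + 9 + 2 + 4 + 5 + 3 = 26.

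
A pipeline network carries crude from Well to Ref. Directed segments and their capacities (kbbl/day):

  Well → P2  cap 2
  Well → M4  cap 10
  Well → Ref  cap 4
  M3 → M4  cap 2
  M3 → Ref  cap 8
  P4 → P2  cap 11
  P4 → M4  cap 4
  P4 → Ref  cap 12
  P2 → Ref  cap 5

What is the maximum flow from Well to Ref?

6

Augment Well→Ref: bottleneck 4, flow now 4.
Augment Well→P2→Ref: bottleneck 2, flow now 6.
No augmenting path remains; maximum flow = 6.
In the residual graph, reachable from Well: {Well, M4}.
Min-cut edges: Well→P2 (2), Well→Ref (4); capacity 2 + 4 = 6.
This cut is saturated, so no flow can exceed 6.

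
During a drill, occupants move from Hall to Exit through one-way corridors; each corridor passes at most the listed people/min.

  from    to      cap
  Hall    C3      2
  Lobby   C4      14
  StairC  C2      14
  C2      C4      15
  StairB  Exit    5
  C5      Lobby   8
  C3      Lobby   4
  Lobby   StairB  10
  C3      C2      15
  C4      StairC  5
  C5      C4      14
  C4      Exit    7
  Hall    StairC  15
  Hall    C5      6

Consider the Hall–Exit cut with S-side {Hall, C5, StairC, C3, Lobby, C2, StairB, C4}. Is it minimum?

Given cut capacity: 5 + 7 = 12.
Augment Hall→C5→C4→Exit: bottleneck 6, flow now 6.
Augment Hall→StairC→C2→C4→Exit: bottleneck 1, flow now 7.
Augment Hall→C3→Lobby→StairB→Exit: bottleneck 2, flow now 9.
Augment Hall→StairC→C2→C4→C5→Lobby→StairB→Exit: bottleneck 3, flow now 12. (uses reverse residual edge)
No augmenting path remains; maximum flow = 12.
Cut capacity 12 equals the max flow, so it is a minimum cut.

Yes — it is a minimum cut (capacity 12).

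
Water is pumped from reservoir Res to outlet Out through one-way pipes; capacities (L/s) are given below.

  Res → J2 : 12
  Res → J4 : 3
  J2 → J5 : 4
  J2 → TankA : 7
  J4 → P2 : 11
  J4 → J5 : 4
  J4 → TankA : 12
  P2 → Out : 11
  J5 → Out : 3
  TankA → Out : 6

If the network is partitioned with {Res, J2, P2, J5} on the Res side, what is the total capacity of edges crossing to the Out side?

Edges leaving {Res, J2, P2, J5}: Res→J4 (3), J2→TankA (7), P2→Out (11), J5→Out (3).
Cut capacity = 3 + 7 + 11 + 3 = 24.

24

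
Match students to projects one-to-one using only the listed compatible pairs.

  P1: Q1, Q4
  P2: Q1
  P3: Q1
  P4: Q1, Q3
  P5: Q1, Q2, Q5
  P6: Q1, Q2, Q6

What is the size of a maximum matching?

5

Unit-capacity flow: source→left, listed edges, right→sink; max matching = max flow.
Augmenting path P1→Q1 (+1); matched 1.
Augmenting path P4→Q3 (+1); matched 2.
Augmenting path P5→Q2 (+1); matched 3.
Augmenting path P6→Q6 (+1); matched 4.
Augmenting path P2→Q1→P1→Q4 (+1); matched 5.
No augmenting path remains; maximum matching = 5.
König certificate: {P1, P4, P5, P6, Q1} is a vertex cover of size 5 (every listed pair touches it), so no matching can be larger.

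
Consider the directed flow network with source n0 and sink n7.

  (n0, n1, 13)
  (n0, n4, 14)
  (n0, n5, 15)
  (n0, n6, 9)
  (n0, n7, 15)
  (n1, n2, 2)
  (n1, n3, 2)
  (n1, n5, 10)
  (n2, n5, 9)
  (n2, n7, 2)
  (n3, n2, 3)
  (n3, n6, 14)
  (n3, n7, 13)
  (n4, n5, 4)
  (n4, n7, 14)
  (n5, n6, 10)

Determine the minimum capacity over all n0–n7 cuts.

Augment n0→n7: bottleneck 15, flow now 15.
Augment n0→n4→n7: bottleneck 14, flow now 29.
Augment n0→n1→n2→n7: bottleneck 2, flow now 31.
Augment n0→n1→n3→n7: bottleneck 2, flow now 33.
No augmenting path remains; maximum flow = 33.
By max-flow min-cut, the minimum cut capacity equals the max flow.
In the residual graph, reachable from n0: {n0, n1, n5, n6}.
Min-cut edges: n0→n4 (14), n0→n7 (15), n1→n2 (2), n1→n3 (2); capacity 14 + 15 + 2 + 2 = 33.

33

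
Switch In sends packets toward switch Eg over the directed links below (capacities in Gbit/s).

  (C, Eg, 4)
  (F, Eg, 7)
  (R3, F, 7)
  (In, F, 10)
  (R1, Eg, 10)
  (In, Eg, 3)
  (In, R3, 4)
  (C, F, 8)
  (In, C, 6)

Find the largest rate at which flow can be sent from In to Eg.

Augment In→Eg: bottleneck 3, flow now 3.
Augment In→C→Eg: bottleneck 4, flow now 7.
Augment In→F→Eg: bottleneck 7, flow now 14.
No augmenting path remains; maximum flow = 14.
In the residual graph, reachable from In: {In, C, R3, F}.
Min-cut edges: In→Eg (3), C→Eg (4), F→Eg (7); capacity 3 + 4 + 7 = 14.
This cut is saturated, so no flow can exceed 14.

14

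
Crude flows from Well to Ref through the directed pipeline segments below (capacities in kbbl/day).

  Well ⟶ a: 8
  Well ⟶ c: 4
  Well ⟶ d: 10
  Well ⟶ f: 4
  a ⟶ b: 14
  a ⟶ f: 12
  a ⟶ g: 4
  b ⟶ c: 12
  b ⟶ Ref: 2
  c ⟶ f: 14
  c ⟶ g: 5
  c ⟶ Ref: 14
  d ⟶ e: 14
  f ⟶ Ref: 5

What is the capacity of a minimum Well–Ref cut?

16

Augment Well→c→Ref: bottleneck 4, flow now 4.
Augment Well→f→Ref: bottleneck 4, flow now 8.
Augment Well→a→b→Ref: bottleneck 2, flow now 10.
Augment Well→a→f→Ref: bottleneck 1, flow now 11.
Augment Well→a→b→c→Ref: bottleneck 5, flow now 16.
No augmenting path remains; maximum flow = 16.
By max-flow min-cut, the minimum cut capacity equals the max flow.
In the residual graph, reachable from Well: {Well, d, e}.
Min-cut edges: Well→a (8), Well→c (4), Well→f (4); capacity 8 + 4 + 4 = 16.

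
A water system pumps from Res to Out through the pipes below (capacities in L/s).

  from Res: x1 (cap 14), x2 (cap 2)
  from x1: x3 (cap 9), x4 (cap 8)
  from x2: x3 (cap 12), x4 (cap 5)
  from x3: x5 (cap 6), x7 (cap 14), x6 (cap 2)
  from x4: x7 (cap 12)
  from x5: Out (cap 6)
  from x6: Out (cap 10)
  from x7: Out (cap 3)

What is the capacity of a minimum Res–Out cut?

Augment Res→x1→x3→x5→Out: bottleneck 6, flow now 6.
Augment Res→x1→x3→x6→Out: bottleneck 2, flow now 8.
Augment Res→x1→x3→x7→Out: bottleneck 1, flow now 9.
Augment Res→x1→x4→x7→Out: bottleneck 2, flow now 11.
No augmenting path remains; maximum flow = 11.
By max-flow min-cut, the minimum cut capacity equals the max flow.
In the residual graph, reachable from Res: {Res, x1, x2, x3, x4, x7}.
Min-cut edges: x3→x5 (6), x3→x6 (2), x7→Out (3); capacity 6 + 2 + 3 = 11.

11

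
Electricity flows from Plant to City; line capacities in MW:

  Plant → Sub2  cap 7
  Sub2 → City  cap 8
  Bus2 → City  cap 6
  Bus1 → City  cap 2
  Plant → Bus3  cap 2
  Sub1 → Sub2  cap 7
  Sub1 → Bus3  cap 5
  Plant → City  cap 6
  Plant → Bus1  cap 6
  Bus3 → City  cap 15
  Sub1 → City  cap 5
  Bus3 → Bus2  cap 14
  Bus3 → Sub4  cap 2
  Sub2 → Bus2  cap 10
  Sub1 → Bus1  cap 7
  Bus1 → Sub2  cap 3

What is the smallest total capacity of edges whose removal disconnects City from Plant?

Augment Plant→City: bottleneck 6, flow now 6.
Augment Plant→Bus3→City: bottleneck 2, flow now 8.
Augment Plant→Bus1→City: bottleneck 2, flow now 10.
Augment Plant→Sub2→City: bottleneck 7, flow now 17.
Augment Plant→Bus1→Sub2→City: bottleneck 1, flow now 18.
Augment Plant→Bus1→Sub2→Bus2→City: bottleneck 2, flow now 20.
No augmenting path remains; maximum flow = 20.
By max-flow min-cut, the minimum cut capacity equals the max flow.
In the residual graph, reachable from Plant: {Plant, Bus1}.
Min-cut edges: Plant→Bus3 (2), Plant→Sub2 (7), Plant→City (6), Bus1→Sub2 (3), Bus1→City (2); capacity 2 + 7 + 6 + 3 + 2 = 20.

20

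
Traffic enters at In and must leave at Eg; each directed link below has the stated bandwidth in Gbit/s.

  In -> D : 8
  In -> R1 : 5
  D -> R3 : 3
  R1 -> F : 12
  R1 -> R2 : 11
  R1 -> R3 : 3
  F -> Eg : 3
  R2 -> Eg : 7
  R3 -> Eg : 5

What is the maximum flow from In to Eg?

Augment In→D→R3→Eg: bottleneck 3, flow now 3.
Augment In→R1→F→Eg: bottleneck 3, flow now 6.
Augment In→R1→R2→Eg: bottleneck 2, flow now 8.
No augmenting path remains; maximum flow = 8.
In the residual graph, reachable from In: {In, D}.
Min-cut edges: In→R1 (5), D→R3 (3); capacity 5 + 3 = 8.
This cut is saturated, so no flow can exceed 8.

8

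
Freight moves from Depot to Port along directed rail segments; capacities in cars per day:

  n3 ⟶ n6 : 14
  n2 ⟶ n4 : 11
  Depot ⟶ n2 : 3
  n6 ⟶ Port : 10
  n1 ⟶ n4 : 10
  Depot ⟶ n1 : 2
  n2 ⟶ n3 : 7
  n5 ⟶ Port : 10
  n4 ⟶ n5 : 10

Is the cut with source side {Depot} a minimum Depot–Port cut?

Yes — it is a minimum cut (capacity 5).

Given cut capacity: 2 + 3 = 5.
Augment Depot→n1→n4→n5→Port: bottleneck 2, flow now 2.
Augment Depot→n2→n3→n6→Port: bottleneck 3, flow now 5.
No augmenting path remains; maximum flow = 5.
Cut capacity 5 equals the max flow, so it is a minimum cut.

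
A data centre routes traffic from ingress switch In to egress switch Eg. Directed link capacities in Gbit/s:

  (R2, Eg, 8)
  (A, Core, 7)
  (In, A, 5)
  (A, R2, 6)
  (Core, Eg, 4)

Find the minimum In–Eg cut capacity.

Augment In→A→Core→Eg: bottleneck 4, flow now 4.
Augment In→A→R2→Eg: bottleneck 1, flow now 5.
No augmenting path remains; maximum flow = 5.
By max-flow min-cut, the minimum cut capacity equals the max flow.
In the residual graph, reachable from In: {In}.
Min-cut edges: In→A (5); capacity 5 = 5.

5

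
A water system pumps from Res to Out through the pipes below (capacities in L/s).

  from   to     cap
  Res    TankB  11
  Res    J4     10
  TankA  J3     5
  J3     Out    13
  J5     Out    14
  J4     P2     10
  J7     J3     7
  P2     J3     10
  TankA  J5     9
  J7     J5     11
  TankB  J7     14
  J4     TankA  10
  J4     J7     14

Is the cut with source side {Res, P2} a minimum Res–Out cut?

No — its capacity is 31, but the minimum cut has capacity 21.

Given cut capacity: 10 + 11 + 10 = 31.
Augment Res→J4→P2→J3→Out: bottleneck 10, flow now 10.
Augment Res→TankB→J7→J5→Out: bottleneck 11, flow now 21.
No augmenting path remains; maximum flow = 21.
In the residual graph, reachable from Res: {Res}.
Min-cut edges: Res→J4 (10), Res→TankB (11); capacity 10 + 11 = 21.
Cut capacity 31 exceeds the max flow 21, so it is not minimum.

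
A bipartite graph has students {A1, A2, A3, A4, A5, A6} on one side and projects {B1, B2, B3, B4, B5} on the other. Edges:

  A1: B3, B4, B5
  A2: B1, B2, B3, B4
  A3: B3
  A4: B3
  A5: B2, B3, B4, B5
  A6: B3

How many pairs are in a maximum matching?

4

Unit-capacity flow: source→left, listed edges, right→sink; max matching = max flow.
Augmenting path A1→B3 (+1); matched 1.
Augmenting path A2→B1 (+1); matched 2.
Augmenting path A5→B2 (+1); matched 3.
Augmenting path A3→B3→A1→B4 (+1); matched 4.
No augmenting path remains; maximum matching = 4.
König certificate: {A1, A2, A5, B3} is a vertex cover of size 4 (every listed pair touches it), so no matching can be larger.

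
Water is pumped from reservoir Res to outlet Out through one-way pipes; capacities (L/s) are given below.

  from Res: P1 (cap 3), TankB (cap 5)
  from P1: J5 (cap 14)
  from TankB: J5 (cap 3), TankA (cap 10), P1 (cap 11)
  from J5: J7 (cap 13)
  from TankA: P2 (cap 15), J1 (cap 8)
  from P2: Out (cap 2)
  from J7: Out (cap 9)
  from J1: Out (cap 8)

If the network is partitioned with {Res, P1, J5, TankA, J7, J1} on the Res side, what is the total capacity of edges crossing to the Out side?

37

Edges leaving {Res, P1, J5, TankA, J7, J1}: Res→TankB (5), TankA→P2 (15), J7→Out (9), J1→Out (8).
Cut capacity = 5 + 15 + 9 + 8 = 37.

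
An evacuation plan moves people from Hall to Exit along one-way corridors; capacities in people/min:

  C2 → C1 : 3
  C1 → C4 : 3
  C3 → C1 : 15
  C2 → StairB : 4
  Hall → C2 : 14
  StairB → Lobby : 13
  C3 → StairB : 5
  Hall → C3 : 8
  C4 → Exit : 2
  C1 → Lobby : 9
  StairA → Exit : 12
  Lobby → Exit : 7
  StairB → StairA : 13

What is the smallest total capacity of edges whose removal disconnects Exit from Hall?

15

Augment Hall→C2→StairB→StairA→Exit: bottleneck 4, flow now 4.
Augment Hall→C2→C1→C4→Exit: bottleneck 2, flow now 6.
Augment Hall→C2→C1→Lobby→Exit: bottleneck 1, flow now 7.
Augment Hall→C3→StairB→StairA→Exit: bottleneck 5, flow now 12.
Augment Hall→C3→C1→Lobby→Exit: bottleneck 3, flow now 15.
No augmenting path remains; maximum flow = 15.
By max-flow min-cut, the minimum cut capacity equals the max flow.
In the residual graph, reachable from Hall: {Hall, C2}.
Min-cut edges: Hall→C3 (8), C2→StairB (4), C2→C1 (3); capacity 8 + 4 + 3 = 15.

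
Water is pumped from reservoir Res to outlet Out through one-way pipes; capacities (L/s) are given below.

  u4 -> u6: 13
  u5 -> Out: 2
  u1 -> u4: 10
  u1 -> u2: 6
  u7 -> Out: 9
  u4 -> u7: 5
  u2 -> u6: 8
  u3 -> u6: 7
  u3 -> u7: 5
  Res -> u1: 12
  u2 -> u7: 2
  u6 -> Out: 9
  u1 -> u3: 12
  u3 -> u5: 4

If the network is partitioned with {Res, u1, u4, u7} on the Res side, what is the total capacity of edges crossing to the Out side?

Edges leaving {Res, u1, u4, u7}: u1→u2 (6), u1→u3 (12), u4→u6 (13), u7→Out (9).
Cut capacity = 6 + 12 + 13 + 9 = 40.

40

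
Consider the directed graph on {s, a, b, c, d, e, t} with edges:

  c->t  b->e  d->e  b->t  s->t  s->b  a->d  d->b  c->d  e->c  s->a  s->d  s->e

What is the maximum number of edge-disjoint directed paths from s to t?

3

Assign every edge capacity 1; by Menger, the answer equals the max flow.
Path s→t (+1); total 1.
Path s→b→t (+1); total 2.
Path s→e→c→t (+1); total 3.
No residual s→t path; max flow = 3.
Certifying cut of size 3: {b→t, e→c, s→t}.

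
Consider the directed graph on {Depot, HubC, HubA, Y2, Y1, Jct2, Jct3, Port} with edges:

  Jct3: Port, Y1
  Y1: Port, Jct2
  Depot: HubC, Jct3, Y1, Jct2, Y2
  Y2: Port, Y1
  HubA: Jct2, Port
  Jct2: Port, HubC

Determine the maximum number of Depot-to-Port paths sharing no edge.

4

Assign every edge capacity 1; by Menger, the answer equals the max flow.
Path Depot→Y2→Port (+1); total 1.
Path Depot→Y1→Port (+1); total 2.
Path Depot→Jct2→Port (+1); total 3.
Path Depot→Jct3→Port (+1); total 4.
No residual Depot→Port path; max flow = 4.
Certifying cut of size 4: {Depot→Jct2, Depot→Jct3, Depot→Y1, Depot→Y2}.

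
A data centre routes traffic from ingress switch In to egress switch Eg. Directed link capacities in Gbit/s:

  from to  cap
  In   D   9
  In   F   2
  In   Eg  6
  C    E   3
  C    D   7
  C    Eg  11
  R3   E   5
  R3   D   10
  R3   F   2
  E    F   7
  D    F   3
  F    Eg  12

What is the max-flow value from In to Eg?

11

Augment In→Eg: bottleneck 6, flow now 6.
Augment In→F→Eg: bottleneck 2, flow now 8.
Augment In→D→F→Eg: bottleneck 3, flow now 11.
No augmenting path remains; maximum flow = 11.
In the residual graph, reachable from In: {In, D}.
Min-cut edges: In→F (2), In→Eg (6), D→F (3); capacity 2 + 6 + 3 = 11.
This cut is saturated, so no flow can exceed 11.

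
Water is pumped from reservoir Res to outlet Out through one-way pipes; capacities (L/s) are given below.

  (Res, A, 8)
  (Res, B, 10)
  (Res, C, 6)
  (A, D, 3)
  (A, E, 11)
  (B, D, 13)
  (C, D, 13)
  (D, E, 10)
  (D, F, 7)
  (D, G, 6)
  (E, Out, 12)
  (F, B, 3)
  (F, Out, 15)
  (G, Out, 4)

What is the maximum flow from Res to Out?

Augment Res→A→E→Out: bottleneck 8, flow now 8.
Augment Res→B→D→E→Out: bottleneck 4, flow now 12.
Augment Res→B→D→F→Out: bottleneck 6, flow now 18.
Augment Res→C→D→F→Out: bottleneck 1, flow now 19.
Augment Res→C→D→G→Out: bottleneck 4, flow now 23.
No augmenting path remains; maximum flow = 23.
In the residual graph, reachable from Res: {Res, A, B, C, D, E, G}.
Min-cut edges: D→F (7), E→Out (12), G→Out (4); capacity 7 + 12 + 4 = 23.
This cut is saturated, so no flow can exceed 23.

23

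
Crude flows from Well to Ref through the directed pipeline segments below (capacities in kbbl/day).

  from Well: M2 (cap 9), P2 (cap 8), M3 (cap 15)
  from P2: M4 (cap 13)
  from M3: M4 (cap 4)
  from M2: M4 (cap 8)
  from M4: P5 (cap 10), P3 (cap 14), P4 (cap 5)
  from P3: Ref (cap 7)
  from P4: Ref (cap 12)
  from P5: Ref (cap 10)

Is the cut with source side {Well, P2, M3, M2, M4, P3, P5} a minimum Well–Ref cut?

Given cut capacity: 5 + 7 + 10 = 22.
Augment Well→P2→M4→P3→Ref: bottleneck 7, flow now 7.
Augment Well→P2→M4→P4→Ref: bottleneck 1, flow now 8.
Augment Well→M3→M4→P4→Ref: bottleneck 4, flow now 12.
Augment Well→M2→M4→P5→Ref: bottleneck 8, flow now 20.
No augmenting path remains; maximum flow = 20.
In the residual graph, reachable from Well: {Well, M3, M2}.
Min-cut edges: Well→P2 (8), M3→M4 (4), M2→M4 (8); capacity 8 + 4 + 8 = 20.
Cut capacity 22 exceeds the max flow 20, so it is not minimum.

No — its capacity is 22, but the minimum cut has capacity 20.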